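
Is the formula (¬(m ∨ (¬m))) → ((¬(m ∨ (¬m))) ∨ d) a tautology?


Build the truth table over {d, m}:
d | m | φ
---------
F | F | T
T | F | T
F | T | T
T | T | T
Every row evaluates to true.

Yes, it is a tautology.


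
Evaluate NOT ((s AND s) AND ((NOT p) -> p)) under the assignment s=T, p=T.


Substitute s=T, p=T:
s AND s = T AND T = T
NOT p = F
(NOT p) -> p = F -> T = T
(s AND s) AND ((NOT p) -> p) = T AND T = T
NOT ((s AND s) AND ((NOT p) -> p)) = F

F


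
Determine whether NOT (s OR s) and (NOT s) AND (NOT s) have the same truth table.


Compare truth tables:
s | φ | ψ
---------
F | T | T
T | F | F
The columns φ and ψ agree on every row.

Yes, they are logically equivalent.


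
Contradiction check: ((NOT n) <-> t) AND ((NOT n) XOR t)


Truth table over {n, t}:
n | t | φ
---------
F | F | F
T | F | F
F | T | F
T | T | F
Every row is false.

Yes, it is a contradiction.


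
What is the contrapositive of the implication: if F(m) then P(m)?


The contrapositive of (P → Q) is (¬Q → ¬P); it is logically equivalent to the original.
Here P = 'F(m)' and Q = 'P(m)'.

If not (P(m)), then not (F(m)).


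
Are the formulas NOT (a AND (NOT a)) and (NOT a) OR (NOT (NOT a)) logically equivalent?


Compare truth tables:
a | φ | ψ
---------
F | T | T
T | T | T
The columns φ and ψ agree on every row.

Yes, they are logically equivalent.


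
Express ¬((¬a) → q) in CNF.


Step 1: Rewrite (¬a) → q as ¬(¬a) ∨ q.
Step 2: Negate: ¬(¬(¬a) ∨ q) = (¬a) ∧ ¬q (De Morgan + double negation).

(¬a) ∧ (¬q)


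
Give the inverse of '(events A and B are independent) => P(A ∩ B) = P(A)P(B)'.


The inverse of (P → Q) is (¬P → ¬Q). It is equivalent to the converse, not to the original.
Here P = '(events A and B are independent)' and Q = 'P(A ∩ B) = P(A)P(B)'.

If not ((events A and B are independent)), then not (P(A ∩ B) = P(A)P(B)).


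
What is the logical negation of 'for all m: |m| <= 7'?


¬(for all x: φ) = there exists x: ¬φ, and ¬(there exists x: φ) = for all x: ¬φ.
Apply to the universal statement.

there exists m: NOT(|m| <= 7)


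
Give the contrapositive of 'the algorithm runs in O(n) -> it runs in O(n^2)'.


The contrapositive of (P → Q) is (¬Q → ¬P); it is logically equivalent to the original.
Here P = 'the algorithm runs in O(n)' and Q = 'it runs in O(n^2)'.

If not (it runs in O(n^2)), then not (the algorithm runs in O(n)).


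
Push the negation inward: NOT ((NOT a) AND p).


De Morgan: the negation of a conjunction is the disjunction of the negations.
Distribute NOT across AND, flipping it to OR, and negate each literal.

a OR (NOT p)


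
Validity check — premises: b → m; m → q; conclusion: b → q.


This matches the form of hypothetical syllogism: the conclusion follows in every model of the premises.

Valid.


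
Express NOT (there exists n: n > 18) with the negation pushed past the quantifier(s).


¬(for all x: φ) = there exists x: ¬φ, and ¬(there exists x: φ) = for all x: ¬φ.
Apply to the existential statement.

for all n: NOT(n > 18)


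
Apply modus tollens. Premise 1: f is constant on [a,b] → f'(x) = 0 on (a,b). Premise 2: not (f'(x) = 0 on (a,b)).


Modus tollens: from (P → Q) and ¬Q, infer ¬P.
Q = 'f'(x) = 0 on (a,b)' is denied; since P → Q, P must also fail.

Not (f is constant on [a,b]).


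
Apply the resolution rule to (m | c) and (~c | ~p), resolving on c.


The clauses contain complementary literals c and ~c.
Resolution eliminates this pair and disjoins the remaining literals (merging duplicates).

(m | ~p)


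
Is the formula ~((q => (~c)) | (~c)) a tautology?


Build the truth table over {c, q}:
c | q | φ
---------
False | False | False
True | False | False
False | True | False
True | True | True
Counterexample at row 1: with c=False, q=False, the formula is False.

No, it is not a tautology.


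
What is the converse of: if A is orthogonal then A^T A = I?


The converse of (P → Q) is (Q → P). It is not in general equivalent to the original.
Here P = 'A is orthogonal' and Q = 'A^T A = I'.

If A^T A = I, then A is orthogonal.


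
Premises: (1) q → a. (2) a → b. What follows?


Hypothetical syllogism: from (P → Q) and (Q → R), infer (P → R).
Chain the two implications through the shared middle term 'a'.

q → b


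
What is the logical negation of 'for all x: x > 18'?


¬(for all x: φ) = there exists x: ¬φ, and ¬(there exists x: φ) = for all x: ¬φ.
Apply to the universal statement.

there exists x: NOT(x > 18)


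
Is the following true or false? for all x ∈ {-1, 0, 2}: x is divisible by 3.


Evaluate the predicate on each element: -1:F, 0:T, 2:F.
Counterexample x = -1 fails the predicate.

F


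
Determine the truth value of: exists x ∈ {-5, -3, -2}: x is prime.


Evaluate the predicate on each element: -5:False, -3:False, -2:False.
No element satisfies the predicate.

False


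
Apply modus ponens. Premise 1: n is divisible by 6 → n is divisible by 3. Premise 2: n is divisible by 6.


Modus ponens: from (P → Q) and P, infer Q.
P = 'n is divisible by 6' is asserted, and P → Q holds, so Q follows.

n is divisible by 3.


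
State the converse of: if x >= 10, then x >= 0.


The converse of (P → Q) is (Q → P). It is not in general equivalent to the original.
Here P = 'x >= 10' and Q = 'x >= 0'.

If x >= 0, then x >= 10.


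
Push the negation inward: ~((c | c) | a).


De Morgan: the negation of a disjunction is the conjunction of the negations.
Distribute ~ across |, flipping it to &, and negate each literal.

((~c) & (~c)) & (~a)


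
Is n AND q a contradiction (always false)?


Truth table over {n, q}:
n | q | φ
---------
F | F | F
T | F | F
F | T | F
T | T | T
Satisfying assignment at row 4: n=T, q=T gives T.

No, it is not a contradiction.


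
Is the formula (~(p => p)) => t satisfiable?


Search for a satisfying assignment over {p, t}.
Try p=False, t=False: the formula evaluates to True.
A satisfying assignment exists.

Satisfiable.


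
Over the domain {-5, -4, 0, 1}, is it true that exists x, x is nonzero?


Evaluate the predicate on each element: -5:True, -4:True, 0:False, 1:True.
Witness x = -5 satisfies the predicate.

True


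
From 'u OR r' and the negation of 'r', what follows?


Disjunctive syllogism: from (P ∨ Q) and ¬P, infer Q.
One disjunct, 'r', is ruled out; the other must hold.

u


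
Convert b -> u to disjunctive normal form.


Step 1: Rewrite b → u as ¬b ∨ u.

(NOT b) OR u


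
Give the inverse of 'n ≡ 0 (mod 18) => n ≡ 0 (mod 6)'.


The inverse of (P → Q) is (¬P → ¬Q). It is equivalent to the converse, not to the original.
Here P = 'n ≡ 0 (mod 18)' and Q = 'n ≡ 0 (mod 6)'.

If not (n ≡ 0 (mod 18)), then not (n ≡ 0 (mod 6)).


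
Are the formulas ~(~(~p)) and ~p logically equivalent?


Compare truth tables:
p | φ | ψ
---------
False | True | True
True | False | False
The columns φ and ψ agree on every row.

Yes, they are logically equivalent.


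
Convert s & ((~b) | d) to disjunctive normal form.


Step 1: Distribute ∧ over ∨: s ∧ ((¬b) ∨ d) = (s ∧ (¬b)) ∨ (s ∧ d).

(s & (~b)) | (s & d)


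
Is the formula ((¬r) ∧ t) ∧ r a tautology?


Build the truth table over {r, t}:
r | t | φ
---------
F | F | F
T | F | F
F | T | F
T | T | F
Counterexample at row 1: with r=F, t=F, the formula is F.

No, it is not a tautology.


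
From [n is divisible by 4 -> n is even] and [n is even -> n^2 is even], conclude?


Hypothetical syllogism: from (P → Q) and (Q → R), infer (P → R).
Chain the two implications through the shared middle term 'n is even'.

n is divisible by 4 -> n^2 is even


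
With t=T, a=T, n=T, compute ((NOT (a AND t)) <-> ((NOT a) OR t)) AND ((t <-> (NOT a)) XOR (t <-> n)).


Substitute t=T, a=T, n=T:
a AND t = T AND T = T
NOT (a AND t) = F
NOT a = F
(NOT a) OR t = F OR T = T
(NOT (a AND t)) <-> ((NOT a) OR t) = F <-> T = F
NOT a = F
t <-> (NOT a) = T <-> F = F
t <-> n = T <-> T = T
(t <-> (NOT a)) XOR (t <-> n) = F XOR T = T
((NOT (a AND t)) <-> ((NOT a) OR t)) AND ((t <-> (NOT a)) XOR (t <-> n)) = F AND T = F

F


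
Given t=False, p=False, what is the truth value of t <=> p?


Biconditional is true when both operands have the same truth value.
Substitute: t=False, p=False.
False <=> False evaluates to True.

True


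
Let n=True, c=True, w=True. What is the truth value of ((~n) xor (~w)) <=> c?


Substitute n=True, c=True, w=True:
~n = False
~w = False
(~n) xor (~w) = False xor False = False
((~n) xor (~w)) <=> c = False <=> True = False

False


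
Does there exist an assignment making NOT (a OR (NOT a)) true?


Check all 2 assignments over {a}:
a | φ
-----
F | F
T | F
No assignment makes the formula true.

Unsatisfiable.


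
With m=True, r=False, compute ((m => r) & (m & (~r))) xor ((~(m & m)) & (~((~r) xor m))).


Substitute m=True, r=False:
… (earlier sub-steps elided)
~r = True
m & (~r) = True & True = True
(m => r) & (m & (~r)) = False & True = False
m & m = True & True = True
~(m & m) = False
~r = True
(~r) xor m = True xor True = False
~((~r) xor m) = True
(~(m & m)) & (~((~r) xor m)) = False & True = False
((m => r) & (m & (~r))) xor ((~(m & m)) & (~((~r) xor m))) = False xor False = False

False


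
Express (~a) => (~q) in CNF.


Step 1: Rewrite (¬a) → (¬q) as ¬(¬a) ∨ (¬q).
Step 2: Eliminate any double negations (¬¬X = X).

a | (~q)


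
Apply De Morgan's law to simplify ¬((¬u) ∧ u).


De Morgan: the negation of a conjunction is the disjunction of the negations.
Distribute ¬ across ∧, flipping it to ∨, and negate each literal.

u ∨ (¬u)


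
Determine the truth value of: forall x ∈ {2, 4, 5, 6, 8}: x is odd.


Evaluate the predicate on each element: 2:False, 4:False, 5:True, 6:False, 8:False.
Counterexample x = 2 fails the predicate.

False


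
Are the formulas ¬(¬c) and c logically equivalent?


Compare truth tables:
c | φ | ψ
---------
F | F | F
T | T | T
The columns φ and ψ agree on every row.

Yes, they are logically equivalent.


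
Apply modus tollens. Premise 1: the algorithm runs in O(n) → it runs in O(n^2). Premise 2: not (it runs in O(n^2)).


Modus tollens: from (P → Q) and ¬Q, infer ¬P.
Q = 'it runs in O(n^2)' is denied; since P → Q, P must also fail.

Not (the algorithm runs in O(n)).


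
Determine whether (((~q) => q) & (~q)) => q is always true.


Build the truth table over {q}:
q | φ
-----
False | True
True | True
Every row evaluates to true.

Yes, it is a tautology.


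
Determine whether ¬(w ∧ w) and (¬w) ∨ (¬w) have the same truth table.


Compare truth tables:
w | φ | ψ
---------
F | T | T
T | F | F
The columns φ and ψ agree on every row.

Yes, they are logically equivalent.


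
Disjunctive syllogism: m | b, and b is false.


Disjunctive syllogism: from (P ∨ Q) and ¬P, infer Q.
One disjunct, 'b', is ruled out; the other must hold.

m


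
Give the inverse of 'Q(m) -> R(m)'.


The inverse of (P → Q) is (¬P → ¬Q). It is equivalent to the converse, not to the original.
Here P = 'Q(m)' and Q = 'R(m)'.

If not (Q(m)), then not (R(m)).


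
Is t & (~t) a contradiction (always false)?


Truth table over {t}:
t | φ
-----
False | False
True | False
Every row is false.

Yes, it is a contradiction.


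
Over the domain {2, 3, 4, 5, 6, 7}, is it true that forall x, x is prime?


Evaluate the predicate on each element: 2:True, 3:True, 4:False, 5:True, 6:False, 7:True.
Counterexample x = 4 fails the predicate.

False


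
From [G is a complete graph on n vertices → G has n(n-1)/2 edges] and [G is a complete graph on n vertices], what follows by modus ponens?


Modus ponens: from (P → Q) and P, infer Q.
P = 'G is a complete graph on n vertices' is asserted, and P → Q holds, so Q follows.

G has n(n-1)/2 edges.


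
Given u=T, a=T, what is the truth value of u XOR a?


Exclusive or is true when exactly one operand is true.
Substitute: u=T, a=T.
T XOR T evaluates to F.

F


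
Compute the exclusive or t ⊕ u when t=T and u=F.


Exclusive or is true when exactly one operand is true.
Substitute: t=T, u=F.
T ⊕ F evaluates to T.

T


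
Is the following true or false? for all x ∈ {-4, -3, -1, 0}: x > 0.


Evaluate the predicate on each element: -4:F, -3:F, -1:F, 0:F.
Counterexample x = -4 fails the predicate.

F


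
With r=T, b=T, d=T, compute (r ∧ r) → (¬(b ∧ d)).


Substitute r=T, b=T, d=T:
r ∧ r = T ∧ T = T
b ∧ d = T ∧ T = T
¬(b ∧ d) = F
(r ∧ r) → (¬(b ∧ d)) = T → F = F

F


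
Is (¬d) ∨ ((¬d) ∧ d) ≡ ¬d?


Compare truth tables:
d | φ | ψ
---------
F | T | T
T | F | F
The columns φ and ψ agree on every row.

Yes, they are logically equivalent.


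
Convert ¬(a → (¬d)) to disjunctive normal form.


Step 1: Rewrite implication then negate: ¬(¬a ∨ (¬d)) = a ∧ ¬(¬d).
Step 2: Eliminate any double negations (¬¬X = X).

a ∧ d


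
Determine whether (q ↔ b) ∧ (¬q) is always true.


Build the truth table over {b, q}:
b | q | φ
---------
F | F | T
T | F | F
F | T | F
T | T | F
Counterexample at row 2: with b=T, q=F, the formula is F.

No, it is not a tautology.


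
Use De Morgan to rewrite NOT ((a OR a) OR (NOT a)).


De Morgan: the negation of a disjunction is the conjunction of the negations.
Distribute NOT across OR, flipping it to AND, and negate each literal.

((NOT a) AND (NOT a)) AND a


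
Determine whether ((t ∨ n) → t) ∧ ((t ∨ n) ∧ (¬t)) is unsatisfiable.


Truth table over {n, t}:
n | t | φ
---------
F | F | F
T | F | F
F | T | F
T | T | F
Every row is false.

Yes, it is a contradiction.


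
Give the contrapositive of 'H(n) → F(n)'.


The contrapositive of (P → Q) is (¬Q → ¬P); it is logically equivalent to the original.
Here P = 'H(n)' and Q = 'F(n)'.

If not (F(n)), then not (H(n)).


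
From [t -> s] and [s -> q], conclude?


Hypothetical syllogism: from (P → Q) and (Q → R), infer (P → R).
Chain the two implications through the shared middle term 's'.

t -> q


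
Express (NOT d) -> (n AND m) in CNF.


Step 1: Rewrite (¬d) → (n ∧ m) as ¬(¬d) ∨ (n ∧ m).
Step 2: Distribute ∨ over ∧.
Step 3: Eliminate any double negations (¬¬X = X).

(d OR n) AND (d OR m)


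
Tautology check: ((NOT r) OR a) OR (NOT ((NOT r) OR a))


Build the truth table over {a, r}:
a | r | φ
---------
F | F | T
T | F | T
F | T | T
T | T | T
Every row evaluates to true.

Yes, it is a tautology.


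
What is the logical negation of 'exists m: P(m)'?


¬(forall x: φ) = exists x: ¬φ, and ¬(exists x: φ) = forall x: ¬φ.
Apply to the existential statement.

forall m: ~(P(m))


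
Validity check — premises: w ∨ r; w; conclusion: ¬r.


This is affirming a disjunct (fallacy). There exist truth assignments where the premises are all true but the conclusion is false.

Invalid.


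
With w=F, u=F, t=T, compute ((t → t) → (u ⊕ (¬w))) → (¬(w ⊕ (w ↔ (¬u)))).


Substitute w=F, u=F, t=T:
t → t = T → T = T
¬w = T
u ⊕ (¬w) = F ⊕ T = T
(t → t) → (u ⊕ (¬w)) = T → T = T
¬u = T
w ↔ (¬u) = F ↔ T = F
w ⊕ (w ↔ (¬u)) = F ⊕ F = F
¬(w ⊕ (w ↔ (¬u))) = T
((t → t) → (u ⊕ (¬w))) → (¬(w ⊕ (w ↔ (¬u)))) = T → T = T

T


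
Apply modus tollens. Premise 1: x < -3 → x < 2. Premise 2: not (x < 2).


Modus tollens: from (P → Q) and ¬Q, infer ¬P.
Q = 'x < 2' is denied; since P → Q, P must also fail.

Not (x < -3).


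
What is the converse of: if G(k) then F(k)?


The converse of (P → Q) is (Q → P). It is not in general equivalent to the original.
Here P = 'G(k)' and Q = 'F(k)'.

If F(k), then G(k).


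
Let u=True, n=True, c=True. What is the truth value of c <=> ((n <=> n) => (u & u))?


Substitute u=True, n=True, c=True:
n <=> n = True <=> True = True
u & u = True & True = True
(n <=> n) => (u & u) = True => True = True
c <=> ((n <=> n) => (u & u)) = True <=> True = True

True


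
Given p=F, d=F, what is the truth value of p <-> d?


Biconditional is true when both operands have the same truth value.
Substitute: p=F, d=F.
F <-> F evaluates to T.

T


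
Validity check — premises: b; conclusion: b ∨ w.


This matches the form of disjunction introduction: the conclusion follows in every model of the premises.

Valid.


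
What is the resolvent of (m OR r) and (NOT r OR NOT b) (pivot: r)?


The clauses contain complementary literals r and NOTr.
Resolution eliminates this pair and disjoins the remaining literals (merging duplicates).

(m OR NOT b)


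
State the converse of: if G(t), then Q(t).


The converse of (P → Q) is (Q → P). It is not in general equivalent to the original.
Here P = 'G(t)' and Q = 'Q(t)'.

If Q(t), then G(t).


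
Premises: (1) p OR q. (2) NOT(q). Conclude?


Disjunctive syllogism: from (P ∨ Q) and ¬P, infer Q.
One disjunct, 'q', is ruled out; the other must hold.

p


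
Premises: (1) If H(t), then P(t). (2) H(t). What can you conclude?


Modus ponens: from (P → Q) and P, infer Q.
P = 'H(t)' is asserted, and P → Q holds, so Q follows.

P(t).


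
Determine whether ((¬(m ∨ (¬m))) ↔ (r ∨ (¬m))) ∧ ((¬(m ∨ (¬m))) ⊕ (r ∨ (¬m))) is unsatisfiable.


Truth table over {m, r}:
m | r | φ
---------
F | F | F
T | F | F
F | T | F
T | T | F
Every row is false.

Yes, it is a contradiction.


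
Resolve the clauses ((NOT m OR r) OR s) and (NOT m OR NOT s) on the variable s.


The clauses contain complementary literals s and NOTs.
Resolution eliminates this pair and disjoins the remaining literals (merging duplicates).

(r OR NOT m)


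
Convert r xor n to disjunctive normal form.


Step 1: r ⊕ n is true exactly when they disagree: (r ∧ ¬n) ∨ (¬r ∧ n).

(r & (~n)) | ((~r) & n)


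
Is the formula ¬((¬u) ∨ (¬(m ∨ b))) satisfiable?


Search for a satisfying assignment over {b, m, u}.
Try b=T, m=F, u=T: the formula evaluates to T.
A satisfying assignment exists.

Satisfiable.


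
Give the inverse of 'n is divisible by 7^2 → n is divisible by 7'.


The inverse of (P → Q) is (¬P → ¬Q). It is equivalent to the converse, not to the original.
Here P = 'n is divisible by 7^2' and Q = 'n is divisible by 7'.

If not (n is divisible by 7^2), then not (n is divisible by 7).


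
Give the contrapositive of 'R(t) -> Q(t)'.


The contrapositive of (P → Q) is (¬Q → ¬P); it is logically equivalent to the original.
Here P = 'R(t)' and Q = 'Q(t)'.

If not (Q(t)), then not (R(t)).


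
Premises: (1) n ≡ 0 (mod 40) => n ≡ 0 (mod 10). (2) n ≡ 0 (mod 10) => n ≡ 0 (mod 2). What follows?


Hypothetical syllogism: from (P → Q) and (Q → R), infer (P → R).
Chain the two implications through the shared middle term 'n ≡ 0 (mod 10)'.

n ≡ 0 (mod 40) => n ≡ 0 (mod 2)


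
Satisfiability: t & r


Search for a satisfying assignment over {r, t}.
Try r=True, t=True: the formula evaluates to True.
A satisfying assignment exists.

Satisfiable.


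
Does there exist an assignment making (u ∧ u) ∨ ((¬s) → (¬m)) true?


Search for a satisfying assignment over {m, s, u}.
Try m=F, s=F, u=F: the formula evaluates to T.
A satisfying assignment exists.

Satisfiable.


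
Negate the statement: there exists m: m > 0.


¬(for all x: φ) = there exists x: ¬φ, and ¬(there exists x: φ) = for all x: ¬φ.
Apply to the existential statement.

for all m: NOT(m > 0)


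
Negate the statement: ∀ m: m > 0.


¬(∀ x: φ) = ∃ x: ¬φ, and ¬(∃ x: φ) = ∀ x: ¬φ.
Apply to the universal statement.

∃ m: ¬(m > 0)


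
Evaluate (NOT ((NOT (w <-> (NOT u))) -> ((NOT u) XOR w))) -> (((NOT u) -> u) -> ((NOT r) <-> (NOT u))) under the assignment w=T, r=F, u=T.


Substitute w=T, r=F, u=T:
… (earlier sub-steps elided)
(NOT u) XOR w = F XOR T = T
(NOT (w <-> (NOT u))) -> ((NOT u) XOR w) = T -> T = T
NOT ((NOT (w <-> (NOT u))) -> ((NOT u) XOR w)) = F
NOT u = F
(NOT u) -> u = F -> T = T
NOT r = T
NOT u = F
(NOT r) <-> (NOT u) = T <-> F = F
((NOT u) -> u) -> ((NOT r) <-> (NOT u)) = T -> F = F
(NOT ((NOT (w <-> (NOT u))) -> ((NOT u) XOR w))) -> (((NOT u) -> u) -> ((NOT r) <-> (NOT u))) = F -> F = T

T


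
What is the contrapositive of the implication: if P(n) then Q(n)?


The contrapositive of (P → Q) is (¬Q → ¬P); it is logically equivalent to the original.
Here P = 'P(n)' and Q = 'Q(n)'.

If not (Q(n)), then not (P(n)).


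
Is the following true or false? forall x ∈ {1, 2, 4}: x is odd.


Evaluate the predicate on each element: 1:True, 2:False, 4:False.
Counterexample x = 2 fails the predicate.

False


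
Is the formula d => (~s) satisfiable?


Search for a satisfying assignment over {d, s}.
Try d=False, s=False: the formula evaluates to True.
A satisfying assignment exists.

Satisfiable.


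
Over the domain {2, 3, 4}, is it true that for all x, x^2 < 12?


Evaluate the predicate on each element: 2:T, 3:T, 4:F.
Counterexample x = 4 fails the predicate.

F


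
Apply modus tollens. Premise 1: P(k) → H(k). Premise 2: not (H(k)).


Modus tollens: from (P → Q) and ¬Q, infer ¬P.
Q = 'H(k)' is denied; since P → Q, P must also fail.

Not (P(k)).


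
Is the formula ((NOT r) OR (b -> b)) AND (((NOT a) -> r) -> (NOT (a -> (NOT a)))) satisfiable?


Search for a satisfying assignment over {a, b, r}.
Try a=F, b=F, r=F: the formula evaluates to T.
A satisfying assignment exists.

Satisfiable.


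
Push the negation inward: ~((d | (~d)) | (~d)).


De Morgan: the negation of a disjunction is the conjunction of the negations.
Distribute ~ across |, flipping it to &, and negate each literal.

((~d) & d) & d


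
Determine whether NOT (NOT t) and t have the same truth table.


Compare truth tables:
t | φ | ψ
---------
F | F | F
T | T | T
The columns φ and ψ agree on every row.

Yes, they are logically equivalent.


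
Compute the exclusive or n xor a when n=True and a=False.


Exclusive or is true when exactly one operand is true.
Substitute: n=True, a=False.
True xor False evaluates to True.

True


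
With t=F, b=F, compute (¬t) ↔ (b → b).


Substitute t=F, b=F:
¬t = T
b → b = F → F = T
(¬t) ↔ (b → b) = T ↔ T = T

T


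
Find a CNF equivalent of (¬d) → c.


Step 1: Rewrite (¬d) → c as ¬(¬d) ∨ c.
Step 2: Eliminate any double negations (¬¬X = X).

d ∨ c


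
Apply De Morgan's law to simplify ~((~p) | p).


De Morgan: the negation of a disjunction is the conjunction of the negations.
Distribute ~ across |, flipping it to &, and negate each literal.

p & (~p)


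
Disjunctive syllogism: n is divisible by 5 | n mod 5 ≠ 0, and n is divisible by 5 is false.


Disjunctive syllogism: from (P ∨ Q) and ¬P, infer Q.
One disjunct, 'n is divisible by 5', is ruled out; the other must hold.

n mod 5 ≠ 0


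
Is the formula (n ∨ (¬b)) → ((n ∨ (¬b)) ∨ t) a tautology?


Build the truth table over {b, n, t}:
b | n | t | φ
-------------
F | F | F | T
T | F | F | T
F | T | F | T
T | T | F | T
F | F | T | T
T | F | T | T
F | T | T | T
T | T | T | T
Every row evaluates to true.

Yes, it is a tautology.


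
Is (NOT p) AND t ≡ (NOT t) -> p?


Compare truth tables:
p | t | φ | ψ
-------------
F | F | F | F
T | F | F | T
F | T | T | T
T | T | F | T
They differ at row 2 (p=T, t=F): φ=F but ψ=T.

No, they are not logically equivalent.


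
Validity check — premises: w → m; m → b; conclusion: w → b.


This matches the form of hypothetical syllogism: the conclusion follows in every model of the premises.

Valid.


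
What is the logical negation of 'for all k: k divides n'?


¬(for all x: φ) = there exists x: ¬φ, and ¬(there exists x: φ) = for all x: ¬φ.
Apply to the universal statement.

there exists k: NOT(k divides n)


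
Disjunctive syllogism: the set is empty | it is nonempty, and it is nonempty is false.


Disjunctive syllogism: from (P ∨ Q) and ¬P, infer Q.
One disjunct, 'it is nonempty', is ruled out; the other must hold.

the set is empty


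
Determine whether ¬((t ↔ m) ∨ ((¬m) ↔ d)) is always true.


Build the truth table over {d, m, t}:
d | m | t | φ
-------------
F | F | F | F
T | F | F | F
F | T | F | F
T | T | F | T
F | F | T | T
T | F | T | F
F | T | T | F
T | T | T | F
Counterexample at row 1: with d=F, m=F, t=F, the formula is F.

No, it is not a tautology.


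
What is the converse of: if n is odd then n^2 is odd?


The converse of (P → Q) is (Q → P). It is not in general equivalent to the original.
Here P = 'n is odd' and Q = 'n^2 is odd'.

If n^2 is odd, then n is odd.


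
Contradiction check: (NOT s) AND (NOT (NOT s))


Truth table over {s}:
s | φ
-----
F | F
T | F
Every row is false.

Yes, it is a contradiction.


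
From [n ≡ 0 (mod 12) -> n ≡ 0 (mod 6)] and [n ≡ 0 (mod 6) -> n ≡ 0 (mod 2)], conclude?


Hypothetical syllogism: from (P → Q) and (Q → R), infer (P → R).
Chain the two implications through the shared middle term 'n ≡ 0 (mod 6)'.

n ≡ 0 (mod 12) -> n ≡ 0 (mod 2)


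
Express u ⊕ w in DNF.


Step 1: u ⊕ w is true exactly when they disagree: (u ∧ ¬w) ∨ (¬u ∧ w).

(u ∧ (¬w)) ∨ ((¬u) ∧ w)


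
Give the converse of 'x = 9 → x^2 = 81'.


The converse of (P → Q) is (Q → P). It is not in general equivalent to the original.
Here P = 'x = 9' and Q = 'x^2 = 81'.

If x^2 = 81, then x = 9.


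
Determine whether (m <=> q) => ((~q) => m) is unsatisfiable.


Truth table over {m, q}:
m | q | φ
---------
False | False | False
True | False | True
False | True | True
True | True | True
Satisfying assignment at row 2: m=True, q=False gives True.

No, it is not a contradiction.


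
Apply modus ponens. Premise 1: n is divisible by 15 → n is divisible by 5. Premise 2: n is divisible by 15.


Modus ponens: from (P → Q) and P, infer Q.
P = 'n is divisible by 15' is asserted, and P → Q holds, so Q follows.

n is divisible by 5.


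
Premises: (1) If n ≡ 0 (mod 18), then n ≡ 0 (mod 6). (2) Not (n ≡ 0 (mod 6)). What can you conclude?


Modus tollens: from (P → Q) and ¬Q, infer ¬P.
Q = 'n ≡ 0 (mod 6)' is denied; since P → Q, P must also fail.

Not (n ≡ 0 (mod 18)).


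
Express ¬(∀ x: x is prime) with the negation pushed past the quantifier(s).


¬(∀ x: φ) = ∃ x: ¬φ, and ¬(∃ x: φ) = ∀ x: ¬φ.
Apply to the universal statement.

∃ x: ¬(x is prime)


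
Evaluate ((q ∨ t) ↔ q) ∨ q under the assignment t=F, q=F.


Substitute t=F, q=F:
q ∨ t = F ∨ F = F
(q ∨ t) ↔ q = F ↔ F = T
((q ∨ t) ↔ q) ∨ q = T ∨ F = T

T


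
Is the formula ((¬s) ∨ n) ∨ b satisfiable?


Search for a satisfying assignment over {b, n, s}.
Try b=F, n=F, s=F: the formula evaluates to T.
A satisfying assignment exists.

Satisfiable.


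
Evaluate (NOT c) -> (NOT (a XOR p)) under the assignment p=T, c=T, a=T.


Substitute p=T, c=T, a=T:
NOT c = F
a XOR p = T XOR T = F
NOT (a XOR p) = T
(NOT c) -> (NOT (a XOR p)) = F -> T = T

T


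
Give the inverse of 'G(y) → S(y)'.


The inverse of (P → Q) is (¬P → ¬Q). It is equivalent to the converse, not to the original.
Here P = 'G(y)' and Q = 'S(y)'.

If not (G(y)), then not (S(y)).


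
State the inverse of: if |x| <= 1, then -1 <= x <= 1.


The inverse of (P → Q) is (¬P → ¬Q). It is equivalent to the converse, not to the original.
Here P = '|x| <= 1' and Q = '-1 <= x <= 1'.

If not (|x| <= 1), then not (-1 <= x <= 1).


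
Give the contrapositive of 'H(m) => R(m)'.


The contrapositive of (P → Q) is (¬Q → ¬P); it is logically equivalent to the original.
Here P = 'H(m)' and Q = 'R(m)'.

If not (R(m)), then not (H(m)).


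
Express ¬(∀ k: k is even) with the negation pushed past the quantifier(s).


¬(∀ x: φ) = ∃ x: ¬φ, and ¬(∃ x: φ) = ∀ x: ¬φ.
Apply to the universal statement.

∃ k: ¬(k is even)


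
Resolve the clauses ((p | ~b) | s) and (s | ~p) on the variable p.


The clauses contain complementary literals p and ~p.
Resolution eliminates this pair and disjoins the remaining literals (merging duplicates).

(s | ~b)


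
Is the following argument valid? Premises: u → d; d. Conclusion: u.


This is affirming the consequent (fallacy). There exist truth assignments where the premises are all true but the conclusion is false.

Invalid.


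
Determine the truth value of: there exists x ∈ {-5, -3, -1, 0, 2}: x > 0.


Evaluate the predicate on each element: -5:F, -3:F, -1:F, 0:F, 2:T.
Witness x = 2 satisfies the predicate.

T


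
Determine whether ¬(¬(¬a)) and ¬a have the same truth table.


Compare truth tables:
a | φ | ψ
---------
F | T | T
T | F | F
The columns φ and ψ agree on every row.

Yes, they are logically equivalent.


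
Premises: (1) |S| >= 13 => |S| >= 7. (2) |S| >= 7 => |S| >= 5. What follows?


Hypothetical syllogism: from (P → Q) and (Q → R), infer (P → R).
Chain the two implications through the shared middle term '|S| >= 7'.

|S| >= 13 => |S| >= 5


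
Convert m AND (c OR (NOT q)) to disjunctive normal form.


Step 1: Distribute ∧ over ∨: m ∧ (c ∨ (¬q)) = (m ∧ c) ∨ (m ∧ (¬q)).

(m AND c) OR (m AND (NOT q))


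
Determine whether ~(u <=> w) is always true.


Build the truth table over {u, w}:
u | w | φ
---------
False | False | False
True | False | True
False | True | True
True | True | False
Counterexample at row 1: with u=False, w=False, the formula is False.

No, it is not a tautology.


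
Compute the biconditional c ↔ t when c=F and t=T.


Biconditional is true when both operands have the same truth value.
Substitute: c=F, t=T.
F ↔ T evaluates to F.

F


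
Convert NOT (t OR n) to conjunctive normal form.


Step 1: Apply De Morgan: ¬(t ∨ n) = ¬t ∧ ¬n.

(NOT t) AND (NOT n)


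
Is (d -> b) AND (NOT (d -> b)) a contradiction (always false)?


Truth table over {b, d}:
b | d | φ
---------
F | F | F
T | F | F
F | T | F
T | T | F
Every row is false.

Yes, it is a contradiction.


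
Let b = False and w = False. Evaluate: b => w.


Implication is false only when antecedent is true and consequent is false.
Substitute: b=False, w=False.
False => False evaluates to True.

True


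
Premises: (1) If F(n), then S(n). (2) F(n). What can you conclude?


Modus ponens: from (P → Q) and P, infer Q.
P = 'F(n)' is asserted, and P → Q holds, so Q follows.

S(n).


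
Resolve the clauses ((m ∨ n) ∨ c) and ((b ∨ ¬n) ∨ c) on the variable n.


The clauses contain complementary literals n and ¬n.
Resolution eliminates this pair and disjoins the remaining literals (merging duplicates).

((c ∨ m) ∨ b)


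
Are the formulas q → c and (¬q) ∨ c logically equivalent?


Compare truth tables:
c | q | φ | ψ
-------------
F | F | T | T
T | F | T | T
F | T | F | F
T | T | T | T
The columns φ and ψ agree on every row.

Yes, they are logically equivalent.


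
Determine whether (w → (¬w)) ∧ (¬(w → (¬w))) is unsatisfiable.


Truth table over {w}:
w | φ
-----
F | F
T | F
Every row is false.

Yes, it is a contradiction.


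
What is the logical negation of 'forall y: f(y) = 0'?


¬(forall x: φ) = exists x: ¬φ, and ¬(exists x: φ) = forall x: ¬φ.
Apply to the universal statement.

exists y: ~(f(y) = 0)


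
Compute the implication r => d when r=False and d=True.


Implication is false only when antecedent is true and consequent is false.
Substitute: r=False, d=True.
False => True evaluates to True.

True


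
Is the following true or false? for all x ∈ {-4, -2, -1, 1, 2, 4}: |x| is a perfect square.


Evaluate the predicate on each element: -4:T, -2:F, -1:T, 1:T, 2:F, 4:T.
Counterexample x = -2 fails the predicate.

F


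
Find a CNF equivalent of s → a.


Step 1: Rewrite s → a as ¬s ∨ a.

(¬s) ∨ a


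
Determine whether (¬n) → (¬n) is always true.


Build the truth table over {n}:
n | φ
-----
F | T
T | T
Every row evaluates to true.

Yes, it is a tautology.


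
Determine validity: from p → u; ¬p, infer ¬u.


This is denying the antecedent (fallacy). There exist truth assignments where the premises are all true but the conclusion is false.

Invalid.


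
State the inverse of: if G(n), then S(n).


The inverse of (P → Q) is (¬P → ¬Q). It is equivalent to the converse, not to the original.
Here P = 'G(n)' and Q = 'S(n)'.

If not (G(n)), then not (S(n)).


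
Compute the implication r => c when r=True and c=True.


Implication is false only when antecedent is true and consequent is false.
Substitute: r=True, c=True.
True => True evaluates to True.

True


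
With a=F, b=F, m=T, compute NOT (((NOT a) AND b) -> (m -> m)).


Substitute a=F, b=F, m=T:
NOT a = T
(NOT a) AND b = T AND F = F
m -> m = T -> T = T
((NOT a) AND b) -> (m -> m) = F -> T = T
NOT (((NOT a) AND b) -> (m -> m)) = F

F


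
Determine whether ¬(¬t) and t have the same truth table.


Compare truth tables:
t | φ | ψ
---------
F | F | F
T | T | T
The columns φ and ψ agree on every row.

Yes, they are logically equivalent.


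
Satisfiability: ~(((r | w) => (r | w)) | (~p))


Check all 8 assignments over {p, r, w}:
p | r | w | φ
-------------
False | False | False | False
True | False | False | False
False | True | False | False
True | True | False | False
False | False | True | False
True | False | True | False
False | True | True | False
True | True | True | False
No assignment makes the formula true.

Unsatisfiable.


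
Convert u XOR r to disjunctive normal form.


Step 1: u ⊕ r is true exactly when they disagree: (u ∧ ¬r) ∨ (¬u ∧ r).

(u AND (NOT r)) OR ((NOT u) AND r)


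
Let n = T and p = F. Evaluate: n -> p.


Implication is false only when antecedent is true and consequent is false.
Substitute: n=T, p=F.
T -> F evaluates to F.

F


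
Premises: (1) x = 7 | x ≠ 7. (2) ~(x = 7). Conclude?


Disjunctive syllogism: from (P ∨ Q) and ¬P, infer Q.
One disjunct, 'x = 7', is ruled out; the other must hold.

x ≠ 7


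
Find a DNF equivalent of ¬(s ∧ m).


Step 1: Apply De Morgan: ¬(s ∧ m) = ¬s ∨ ¬m.

(¬s) ∨ (¬m)


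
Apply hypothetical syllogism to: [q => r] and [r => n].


Hypothetical syllogism: from (P → Q) and (Q → R), infer (P → R).
Chain the two implications through the shared middle term 'r'.

q => n


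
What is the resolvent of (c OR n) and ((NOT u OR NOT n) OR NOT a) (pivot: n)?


The clauses contain complementary literals n and NOTn.
Resolution eliminates this pair and disjoins the remaining literals (merging duplicates).

((c OR NOT a) OR NOT u)


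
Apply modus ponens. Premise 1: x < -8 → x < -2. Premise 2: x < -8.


Modus ponens: from (P → Q) and P, infer Q.
P = 'x < -8' is asserted, and P → Q holds, so Q follows.

x < -2.


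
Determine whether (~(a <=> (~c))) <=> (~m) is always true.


Build the truth table over {a, c, m}:
a | c | m | φ
-------------
False | False | False | True
True | False | False | False
False | True | False | False
True | True | False | True
False | False | True | False
True | False | True | True
False | True | True | True
True | True | True | False
Counterexample at row 2: with a=True, c=False, m=False, the formula is False.

No, it is not a tautology.


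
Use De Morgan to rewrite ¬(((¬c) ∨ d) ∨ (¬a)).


De Morgan: the negation of a disjunction is the conjunction of the negations.
Distribute ¬ across ∨, flipping it to ∧, and negate each literal.

(c ∧ (¬d)) ∧ a


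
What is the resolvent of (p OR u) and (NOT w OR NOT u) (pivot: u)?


The clauses contain complementary literals u and NOTu.
Resolution eliminates this pair and disjoins the remaining literals (merging duplicates).

(p OR NOT w)


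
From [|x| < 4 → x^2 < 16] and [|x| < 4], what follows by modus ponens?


Modus ponens: from (P → Q) and P, infer Q.
P = '|x| < 4' is asserted, and P → Q holds, so Q follows.

x^2 < 16.


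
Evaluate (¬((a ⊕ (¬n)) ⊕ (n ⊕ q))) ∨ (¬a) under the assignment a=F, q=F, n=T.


Substitute a=F, q=F, n=T:
¬n = F
a ⊕ (¬n) = F ⊕ F = F
n ⊕ q = T ⊕ F = T
(a ⊕ (¬n)) ⊕ (n ⊕ q) = F ⊕ T = T
¬((a ⊕ (¬n)) ⊕ (n ⊕ q)) = F
¬a = T
(¬((a ⊕ (¬n)) ⊕ (n ⊕ q))) ∨ (¬a) = F ∨ T = T

T


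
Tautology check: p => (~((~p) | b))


Build the truth table over {b, p}:
b | p | φ
---------
False | False | True
True | False | True
False | True | True
True | True | False
Counterexample at row 4: with b=True, p=True, the formula is False.

No, it is not a tautology.


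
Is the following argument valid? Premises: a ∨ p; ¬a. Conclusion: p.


This matches the form of disjunctive syllogism: the conclusion follows in every model of the premises.

Valid.


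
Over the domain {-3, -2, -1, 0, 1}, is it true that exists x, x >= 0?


Evaluate the predicate on each element: -3:False, -2:False, -1:False, 0:True, 1:True.
Witness x = 0 satisfies the predicate.

True


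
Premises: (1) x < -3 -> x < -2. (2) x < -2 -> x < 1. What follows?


Hypothetical syllogism: from (P → Q) and (Q → R), infer (P → R).
Chain the two implications through the shared middle term 'x < -2'.

x < -3 -> x < 1


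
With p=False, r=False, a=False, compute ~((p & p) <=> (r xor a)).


Substitute p=False, r=False, a=False:
p & p = False & False = False
r xor a = False xor False = False
(p & p) <=> (r xor a) = False <=> False = True
~((p & p) <=> (r xor a)) = False

False


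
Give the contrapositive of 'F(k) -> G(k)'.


The contrapositive of (P → Q) is (¬Q → ¬P); it is logically equivalent to the original.
Here P = 'F(k)' and Q = 'G(k)'.

If not (G(k)), then not (F(k)).


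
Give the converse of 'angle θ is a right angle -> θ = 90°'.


The converse of (P → Q) is (Q → P). It is not in general equivalent to the original.
Here P = 'angle θ is a right angle' and Q = 'θ = 90°'.

If θ = 90°, then angle θ is a right angle.


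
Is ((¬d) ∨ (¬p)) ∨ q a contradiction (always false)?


Truth table over {d, p, q}:
d | p | q | φ
-------------
F | F | F | T
T | F | F | T
F | T | F | T
T | T | F | F
F | F | T | T
T | F | T | T
F | T | T | T
T | T | T | T
Satisfying assignment at row 1: d=F, p=F, q=F gives T.

No, it is not a contradiction.


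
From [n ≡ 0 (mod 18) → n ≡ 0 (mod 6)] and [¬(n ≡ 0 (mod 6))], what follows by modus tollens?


Modus tollens: from (P → Q) and ¬Q, infer ¬P.
Q = 'n ≡ 0 (mod 6)' is denied; since P → Q, P must also fail.

Not (n ≡ 0 (mod 18)).


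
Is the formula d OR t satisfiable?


Search for a satisfying assignment over {d, t}.
Try d=T, t=F: the formula evaluates to T.
A satisfying assignment exists.

Satisfiable.


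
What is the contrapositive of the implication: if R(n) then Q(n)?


The contrapositive of (P → Q) is (¬Q → ¬P); it is logically equivalent to the original.
Here P = 'R(n)' and Q = 'Q(n)'.

If not (Q(n)), then not (R(n)).


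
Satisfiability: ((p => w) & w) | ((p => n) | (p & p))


Search for a satisfying assignment over {n, p, w}.
Try n=False, p=False, w=False: the formula evaluates to True.
A satisfying assignment exists.

Satisfiable.


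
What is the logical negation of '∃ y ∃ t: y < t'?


Negation flips each quantifier (∀↔∃) and negates the inner predicate.
¬(∃ y ∃ t: φ) = ∀ y ∀ t: ¬φ.

∀ y ∀ t: ¬(y < t)
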